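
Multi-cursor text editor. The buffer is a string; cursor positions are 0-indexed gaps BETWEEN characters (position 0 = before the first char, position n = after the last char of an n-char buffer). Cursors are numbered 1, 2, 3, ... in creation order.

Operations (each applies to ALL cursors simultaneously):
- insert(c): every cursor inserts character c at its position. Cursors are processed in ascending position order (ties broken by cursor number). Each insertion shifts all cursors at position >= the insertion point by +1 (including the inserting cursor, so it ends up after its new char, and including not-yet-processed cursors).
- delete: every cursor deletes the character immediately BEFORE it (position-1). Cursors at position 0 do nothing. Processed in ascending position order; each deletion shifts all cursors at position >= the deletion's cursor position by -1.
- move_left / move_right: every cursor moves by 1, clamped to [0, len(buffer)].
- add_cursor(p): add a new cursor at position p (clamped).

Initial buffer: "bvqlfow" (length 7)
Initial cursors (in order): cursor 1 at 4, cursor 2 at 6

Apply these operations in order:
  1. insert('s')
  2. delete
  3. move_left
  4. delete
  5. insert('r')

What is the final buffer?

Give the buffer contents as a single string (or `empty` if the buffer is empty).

After op 1 (insert('s')): buffer="bvqlsfosw" (len 9), cursors c1@5 c2@8, authorship ....1..2.
After op 2 (delete): buffer="bvqlfow" (len 7), cursors c1@4 c2@6, authorship .......
After op 3 (move_left): buffer="bvqlfow" (len 7), cursors c1@3 c2@5, authorship .......
After op 4 (delete): buffer="bvlow" (len 5), cursors c1@2 c2@3, authorship .....
After op 5 (insert('r')): buffer="bvrlrow" (len 7), cursors c1@3 c2@5, authorship ..1.2..

Answer: bvrlrow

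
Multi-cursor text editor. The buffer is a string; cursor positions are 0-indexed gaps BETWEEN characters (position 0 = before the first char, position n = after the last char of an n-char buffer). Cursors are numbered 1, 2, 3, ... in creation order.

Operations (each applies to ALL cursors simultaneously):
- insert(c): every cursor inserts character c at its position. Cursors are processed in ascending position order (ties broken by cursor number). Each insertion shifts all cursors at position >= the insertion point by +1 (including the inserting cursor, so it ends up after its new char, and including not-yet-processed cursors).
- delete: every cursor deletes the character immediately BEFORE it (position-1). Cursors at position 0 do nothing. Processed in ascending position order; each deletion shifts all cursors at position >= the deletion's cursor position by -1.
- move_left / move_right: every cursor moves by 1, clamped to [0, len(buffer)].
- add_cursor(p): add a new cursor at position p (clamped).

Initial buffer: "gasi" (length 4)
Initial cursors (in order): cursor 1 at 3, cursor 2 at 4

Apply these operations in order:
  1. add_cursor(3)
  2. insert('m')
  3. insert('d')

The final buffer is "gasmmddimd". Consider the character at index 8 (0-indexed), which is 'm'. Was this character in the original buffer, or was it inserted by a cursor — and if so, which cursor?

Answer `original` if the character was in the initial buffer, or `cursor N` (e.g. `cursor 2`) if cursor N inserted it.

After op 1 (add_cursor(3)): buffer="gasi" (len 4), cursors c1@3 c3@3 c2@4, authorship ....
After op 2 (insert('m')): buffer="gasmmim" (len 7), cursors c1@5 c3@5 c2@7, authorship ...13.2
After op 3 (insert('d')): buffer="gasmmddimd" (len 10), cursors c1@7 c3@7 c2@10, authorship ...1313.22
Authorship (.=original, N=cursor N): . . . 1 3 1 3 . 2 2
Index 8: author = 2

Answer: cursor 2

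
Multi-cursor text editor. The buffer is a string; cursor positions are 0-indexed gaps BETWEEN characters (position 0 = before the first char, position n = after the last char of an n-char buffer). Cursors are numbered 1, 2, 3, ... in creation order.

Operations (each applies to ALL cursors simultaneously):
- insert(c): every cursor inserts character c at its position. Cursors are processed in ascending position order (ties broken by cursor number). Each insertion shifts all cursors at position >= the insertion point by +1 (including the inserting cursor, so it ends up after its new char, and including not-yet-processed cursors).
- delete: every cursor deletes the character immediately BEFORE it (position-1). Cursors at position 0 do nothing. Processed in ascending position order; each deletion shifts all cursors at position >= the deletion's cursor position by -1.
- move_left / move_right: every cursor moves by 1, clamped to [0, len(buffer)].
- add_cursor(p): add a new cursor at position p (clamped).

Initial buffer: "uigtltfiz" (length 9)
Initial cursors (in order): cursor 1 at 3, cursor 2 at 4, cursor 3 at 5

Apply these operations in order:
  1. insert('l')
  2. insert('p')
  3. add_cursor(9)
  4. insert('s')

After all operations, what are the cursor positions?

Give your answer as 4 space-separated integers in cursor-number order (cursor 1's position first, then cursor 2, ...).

Answer: 6 10 15 12

Derivation:
After op 1 (insert('l')): buffer="uigltllltfiz" (len 12), cursors c1@4 c2@6 c3@8, authorship ...1.2.3....
After op 2 (insert('p')): buffer="uiglptlpllptfiz" (len 15), cursors c1@5 c2@8 c3@11, authorship ...11.22.33....
After op 3 (add_cursor(9)): buffer="uiglptlpllptfiz" (len 15), cursors c1@5 c2@8 c4@9 c3@11, authorship ...11.22.33....
After op 4 (insert('s')): buffer="uiglpstlpslslpstfiz" (len 19), cursors c1@6 c2@10 c4@12 c3@15, authorship ...111.222.4333....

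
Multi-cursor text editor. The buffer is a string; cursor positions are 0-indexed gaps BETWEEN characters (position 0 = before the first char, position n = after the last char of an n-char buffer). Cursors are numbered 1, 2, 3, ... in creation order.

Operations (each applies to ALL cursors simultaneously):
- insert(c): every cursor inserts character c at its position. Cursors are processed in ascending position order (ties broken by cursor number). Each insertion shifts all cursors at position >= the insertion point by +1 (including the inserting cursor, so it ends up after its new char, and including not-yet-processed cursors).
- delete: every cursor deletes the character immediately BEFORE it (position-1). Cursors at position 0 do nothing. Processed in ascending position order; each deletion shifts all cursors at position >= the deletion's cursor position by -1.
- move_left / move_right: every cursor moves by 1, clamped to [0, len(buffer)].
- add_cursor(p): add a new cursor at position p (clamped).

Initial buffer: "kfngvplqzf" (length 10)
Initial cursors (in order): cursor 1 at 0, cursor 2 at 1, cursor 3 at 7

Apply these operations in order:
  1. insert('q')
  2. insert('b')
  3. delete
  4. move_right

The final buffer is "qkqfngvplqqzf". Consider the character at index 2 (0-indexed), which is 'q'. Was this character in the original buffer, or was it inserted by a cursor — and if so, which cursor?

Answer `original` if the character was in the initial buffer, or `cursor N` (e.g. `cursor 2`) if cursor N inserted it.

After op 1 (insert('q')): buffer="qkqfngvplqqzf" (len 13), cursors c1@1 c2@3 c3@10, authorship 1.2......3...
After op 2 (insert('b')): buffer="qbkqbfngvplqbqzf" (len 16), cursors c1@2 c2@5 c3@13, authorship 11.22......33...
After op 3 (delete): buffer="qkqfngvplqqzf" (len 13), cursors c1@1 c2@3 c3@10, authorship 1.2......3...
After op 4 (move_right): buffer="qkqfngvplqqzf" (len 13), cursors c1@2 c2@4 c3@11, authorship 1.2......3...
Authorship (.=original, N=cursor N): 1 . 2 . . . . . . 3 . . .
Index 2: author = 2

Answer: cursor 2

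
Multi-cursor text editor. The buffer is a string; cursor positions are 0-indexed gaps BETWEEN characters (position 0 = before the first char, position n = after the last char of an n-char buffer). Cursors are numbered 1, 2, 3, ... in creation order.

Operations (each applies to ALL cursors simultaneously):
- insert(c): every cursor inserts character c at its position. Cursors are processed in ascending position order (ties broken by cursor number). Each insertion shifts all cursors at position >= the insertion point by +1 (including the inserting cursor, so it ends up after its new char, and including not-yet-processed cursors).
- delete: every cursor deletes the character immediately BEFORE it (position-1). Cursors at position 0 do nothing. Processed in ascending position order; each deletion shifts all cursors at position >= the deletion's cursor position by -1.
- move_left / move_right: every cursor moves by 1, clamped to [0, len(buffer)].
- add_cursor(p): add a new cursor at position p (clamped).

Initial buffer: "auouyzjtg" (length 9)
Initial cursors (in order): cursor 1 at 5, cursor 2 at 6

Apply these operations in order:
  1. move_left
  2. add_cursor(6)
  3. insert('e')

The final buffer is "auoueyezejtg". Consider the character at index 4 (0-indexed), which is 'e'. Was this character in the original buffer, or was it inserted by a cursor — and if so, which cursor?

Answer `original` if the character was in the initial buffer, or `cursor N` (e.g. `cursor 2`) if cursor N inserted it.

After op 1 (move_left): buffer="auouyzjtg" (len 9), cursors c1@4 c2@5, authorship .........
After op 2 (add_cursor(6)): buffer="auouyzjtg" (len 9), cursors c1@4 c2@5 c3@6, authorship .........
After op 3 (insert('e')): buffer="auoueyezejtg" (len 12), cursors c1@5 c2@7 c3@9, authorship ....1.2.3...
Authorship (.=original, N=cursor N): . . . . 1 . 2 . 3 . . .
Index 4: author = 1

Answer: cursor 1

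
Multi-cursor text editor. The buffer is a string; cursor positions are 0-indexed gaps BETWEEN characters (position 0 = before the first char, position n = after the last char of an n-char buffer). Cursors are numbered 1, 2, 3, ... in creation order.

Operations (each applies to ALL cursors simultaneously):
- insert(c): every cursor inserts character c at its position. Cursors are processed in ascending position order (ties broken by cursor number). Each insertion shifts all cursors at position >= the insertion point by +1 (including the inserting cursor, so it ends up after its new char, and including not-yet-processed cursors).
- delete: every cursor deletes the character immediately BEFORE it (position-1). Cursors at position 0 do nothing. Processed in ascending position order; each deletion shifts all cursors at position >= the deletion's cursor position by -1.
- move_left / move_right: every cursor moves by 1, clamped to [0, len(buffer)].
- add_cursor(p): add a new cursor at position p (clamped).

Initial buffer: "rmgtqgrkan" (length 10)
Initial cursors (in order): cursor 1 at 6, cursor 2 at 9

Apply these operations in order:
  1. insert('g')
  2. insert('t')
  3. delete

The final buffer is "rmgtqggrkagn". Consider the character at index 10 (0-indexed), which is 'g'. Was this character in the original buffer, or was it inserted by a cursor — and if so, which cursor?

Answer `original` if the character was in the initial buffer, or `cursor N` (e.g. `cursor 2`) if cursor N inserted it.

Answer: cursor 2

Derivation:
After op 1 (insert('g')): buffer="rmgtqggrkagn" (len 12), cursors c1@7 c2@11, authorship ......1...2.
After op 2 (insert('t')): buffer="rmgtqggtrkagtn" (len 14), cursors c1@8 c2@13, authorship ......11...22.
After op 3 (delete): buffer="rmgtqggrkagn" (len 12), cursors c1@7 c2@11, authorship ......1...2.
Authorship (.=original, N=cursor N): . . . . . . 1 . . . 2 .
Index 10: author = 2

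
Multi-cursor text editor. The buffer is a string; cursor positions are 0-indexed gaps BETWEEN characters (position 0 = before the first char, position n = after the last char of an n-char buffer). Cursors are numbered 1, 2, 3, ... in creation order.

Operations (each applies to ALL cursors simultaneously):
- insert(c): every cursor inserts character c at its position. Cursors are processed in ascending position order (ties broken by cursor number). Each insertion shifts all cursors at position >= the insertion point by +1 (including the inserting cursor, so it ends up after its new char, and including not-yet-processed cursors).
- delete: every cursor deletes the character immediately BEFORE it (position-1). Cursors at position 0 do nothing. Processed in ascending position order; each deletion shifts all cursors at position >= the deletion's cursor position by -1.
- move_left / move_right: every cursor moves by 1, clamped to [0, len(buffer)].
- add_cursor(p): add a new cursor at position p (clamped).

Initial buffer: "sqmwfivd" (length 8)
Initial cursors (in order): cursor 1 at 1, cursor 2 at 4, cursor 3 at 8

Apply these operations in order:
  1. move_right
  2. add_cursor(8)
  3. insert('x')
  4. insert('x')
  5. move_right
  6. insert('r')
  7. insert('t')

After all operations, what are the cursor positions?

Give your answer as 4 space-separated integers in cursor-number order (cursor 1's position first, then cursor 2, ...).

Answer: 7 14 24 24

Derivation:
After op 1 (move_right): buffer="sqmwfivd" (len 8), cursors c1@2 c2@5 c3@8, authorship ........
After op 2 (add_cursor(8)): buffer="sqmwfivd" (len 8), cursors c1@2 c2@5 c3@8 c4@8, authorship ........
After op 3 (insert('x')): buffer="sqxmwfxivdxx" (len 12), cursors c1@3 c2@7 c3@12 c4@12, authorship ..1...2...34
After op 4 (insert('x')): buffer="sqxxmwfxxivdxxxx" (len 16), cursors c1@4 c2@9 c3@16 c4@16, authorship ..11...22...3434
After op 5 (move_right): buffer="sqxxmwfxxivdxxxx" (len 16), cursors c1@5 c2@10 c3@16 c4@16, authorship ..11...22...3434
After op 6 (insert('r')): buffer="sqxxmrwfxxirvdxxxxrr" (len 20), cursors c1@6 c2@12 c3@20 c4@20, authorship ..11.1..22.2..343434
After op 7 (insert('t')): buffer="sqxxmrtwfxxirtvdxxxxrrtt" (len 24), cursors c1@7 c2@14 c3@24 c4@24, authorship ..11.11..22.22..34343434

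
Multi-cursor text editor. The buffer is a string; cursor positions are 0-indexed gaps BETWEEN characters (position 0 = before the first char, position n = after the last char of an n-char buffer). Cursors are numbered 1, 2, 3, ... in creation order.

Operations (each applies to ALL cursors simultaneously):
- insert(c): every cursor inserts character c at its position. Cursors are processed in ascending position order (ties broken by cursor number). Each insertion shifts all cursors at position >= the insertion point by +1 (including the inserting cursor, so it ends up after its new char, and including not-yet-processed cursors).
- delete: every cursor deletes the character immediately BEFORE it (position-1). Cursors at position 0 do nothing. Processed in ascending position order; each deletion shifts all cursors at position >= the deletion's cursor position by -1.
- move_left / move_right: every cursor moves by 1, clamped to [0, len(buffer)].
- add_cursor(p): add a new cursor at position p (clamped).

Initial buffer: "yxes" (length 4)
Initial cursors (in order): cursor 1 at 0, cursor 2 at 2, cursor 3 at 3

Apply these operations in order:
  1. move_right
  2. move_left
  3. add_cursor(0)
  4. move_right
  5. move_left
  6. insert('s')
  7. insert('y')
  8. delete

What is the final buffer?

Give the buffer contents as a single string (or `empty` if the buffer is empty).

After op 1 (move_right): buffer="yxes" (len 4), cursors c1@1 c2@3 c3@4, authorship ....
After op 2 (move_left): buffer="yxes" (len 4), cursors c1@0 c2@2 c3@3, authorship ....
After op 3 (add_cursor(0)): buffer="yxes" (len 4), cursors c1@0 c4@0 c2@2 c3@3, authorship ....
After op 4 (move_right): buffer="yxes" (len 4), cursors c1@1 c4@1 c2@3 c3@4, authorship ....
After op 5 (move_left): buffer="yxes" (len 4), cursors c1@0 c4@0 c2@2 c3@3, authorship ....
After op 6 (insert('s')): buffer="ssyxsess" (len 8), cursors c1@2 c4@2 c2@5 c3@7, authorship 14..2.3.
After op 7 (insert('y')): buffer="ssyyyxsyesys" (len 12), cursors c1@4 c4@4 c2@8 c3@11, authorship 1414..22.33.
After op 8 (delete): buffer="ssyxsess" (len 8), cursors c1@2 c4@2 c2@5 c3@7, authorship 14..2.3.

Answer: ssyxsess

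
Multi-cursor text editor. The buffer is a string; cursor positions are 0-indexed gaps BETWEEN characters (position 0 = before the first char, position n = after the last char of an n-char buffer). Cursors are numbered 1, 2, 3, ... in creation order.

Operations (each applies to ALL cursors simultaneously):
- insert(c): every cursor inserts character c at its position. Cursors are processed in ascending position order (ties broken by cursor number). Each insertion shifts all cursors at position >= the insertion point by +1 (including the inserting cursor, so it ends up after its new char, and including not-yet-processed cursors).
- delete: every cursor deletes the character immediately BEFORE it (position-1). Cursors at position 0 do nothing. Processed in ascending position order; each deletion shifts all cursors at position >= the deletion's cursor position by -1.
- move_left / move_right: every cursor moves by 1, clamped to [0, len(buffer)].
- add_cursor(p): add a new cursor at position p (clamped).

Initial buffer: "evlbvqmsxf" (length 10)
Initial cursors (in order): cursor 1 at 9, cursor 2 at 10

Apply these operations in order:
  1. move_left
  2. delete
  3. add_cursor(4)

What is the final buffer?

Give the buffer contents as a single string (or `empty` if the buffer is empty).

Answer: evlbvqmf

Derivation:
After op 1 (move_left): buffer="evlbvqmsxf" (len 10), cursors c1@8 c2@9, authorship ..........
After op 2 (delete): buffer="evlbvqmf" (len 8), cursors c1@7 c2@7, authorship ........
After op 3 (add_cursor(4)): buffer="evlbvqmf" (len 8), cursors c3@4 c1@7 c2@7, authorship ........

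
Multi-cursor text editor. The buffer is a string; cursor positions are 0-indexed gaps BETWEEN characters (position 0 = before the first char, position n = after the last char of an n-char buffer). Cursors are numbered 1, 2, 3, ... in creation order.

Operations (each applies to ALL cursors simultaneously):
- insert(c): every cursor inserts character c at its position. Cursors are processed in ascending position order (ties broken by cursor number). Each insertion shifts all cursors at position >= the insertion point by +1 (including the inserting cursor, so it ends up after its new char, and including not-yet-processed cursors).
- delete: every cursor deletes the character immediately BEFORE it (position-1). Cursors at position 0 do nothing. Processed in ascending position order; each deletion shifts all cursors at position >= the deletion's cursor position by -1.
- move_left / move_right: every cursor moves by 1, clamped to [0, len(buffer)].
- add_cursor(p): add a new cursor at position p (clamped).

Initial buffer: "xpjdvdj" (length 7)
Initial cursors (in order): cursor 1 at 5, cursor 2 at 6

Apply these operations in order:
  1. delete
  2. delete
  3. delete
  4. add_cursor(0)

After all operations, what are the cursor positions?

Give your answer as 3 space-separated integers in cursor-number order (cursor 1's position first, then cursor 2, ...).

Answer: 0 0 0

Derivation:
After op 1 (delete): buffer="xpjdj" (len 5), cursors c1@4 c2@4, authorship .....
After op 2 (delete): buffer="xpj" (len 3), cursors c1@2 c2@2, authorship ...
After op 3 (delete): buffer="j" (len 1), cursors c1@0 c2@0, authorship .
After op 4 (add_cursor(0)): buffer="j" (len 1), cursors c1@0 c2@0 c3@0, authorship .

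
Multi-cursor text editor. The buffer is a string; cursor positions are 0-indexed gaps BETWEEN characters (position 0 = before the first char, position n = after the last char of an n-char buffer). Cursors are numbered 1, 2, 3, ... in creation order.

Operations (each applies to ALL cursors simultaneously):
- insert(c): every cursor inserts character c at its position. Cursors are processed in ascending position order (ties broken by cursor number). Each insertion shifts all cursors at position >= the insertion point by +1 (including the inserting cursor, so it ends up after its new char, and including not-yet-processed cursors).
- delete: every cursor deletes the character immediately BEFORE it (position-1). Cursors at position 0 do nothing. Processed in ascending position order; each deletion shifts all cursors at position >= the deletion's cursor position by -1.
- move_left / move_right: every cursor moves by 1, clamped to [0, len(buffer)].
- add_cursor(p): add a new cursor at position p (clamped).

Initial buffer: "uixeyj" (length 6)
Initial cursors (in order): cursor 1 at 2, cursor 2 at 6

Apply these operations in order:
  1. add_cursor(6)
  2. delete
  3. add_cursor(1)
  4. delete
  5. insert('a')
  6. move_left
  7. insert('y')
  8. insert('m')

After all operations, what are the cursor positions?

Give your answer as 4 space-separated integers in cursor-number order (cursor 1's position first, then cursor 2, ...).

After op 1 (add_cursor(6)): buffer="uixeyj" (len 6), cursors c1@2 c2@6 c3@6, authorship ......
After op 2 (delete): buffer="uxe" (len 3), cursors c1@1 c2@3 c3@3, authorship ...
After op 3 (add_cursor(1)): buffer="uxe" (len 3), cursors c1@1 c4@1 c2@3 c3@3, authorship ...
After op 4 (delete): buffer="" (len 0), cursors c1@0 c2@0 c3@0 c4@0, authorship 
After op 5 (insert('a')): buffer="aaaa" (len 4), cursors c1@4 c2@4 c3@4 c4@4, authorship 1234
After op 6 (move_left): buffer="aaaa" (len 4), cursors c1@3 c2@3 c3@3 c4@3, authorship 1234
After op 7 (insert('y')): buffer="aaayyyya" (len 8), cursors c1@7 c2@7 c3@7 c4@7, authorship 12312344
After op 8 (insert('m')): buffer="aaayyyymmmma" (len 12), cursors c1@11 c2@11 c3@11 c4@11, authorship 123123412344

Answer: 11 11 11 11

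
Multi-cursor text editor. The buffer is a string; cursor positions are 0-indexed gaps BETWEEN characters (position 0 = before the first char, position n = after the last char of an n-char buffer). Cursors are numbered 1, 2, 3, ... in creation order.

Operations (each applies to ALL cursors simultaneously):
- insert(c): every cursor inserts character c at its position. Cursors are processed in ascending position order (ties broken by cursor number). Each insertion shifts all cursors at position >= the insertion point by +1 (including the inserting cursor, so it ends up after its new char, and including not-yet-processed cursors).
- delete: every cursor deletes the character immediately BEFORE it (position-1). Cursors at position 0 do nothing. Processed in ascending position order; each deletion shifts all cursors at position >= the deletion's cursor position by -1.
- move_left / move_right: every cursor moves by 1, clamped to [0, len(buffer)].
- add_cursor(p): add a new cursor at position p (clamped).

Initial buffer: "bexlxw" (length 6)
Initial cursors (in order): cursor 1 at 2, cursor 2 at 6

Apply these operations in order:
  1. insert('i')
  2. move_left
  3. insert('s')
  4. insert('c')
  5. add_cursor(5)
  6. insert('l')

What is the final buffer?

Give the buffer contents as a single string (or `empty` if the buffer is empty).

After op 1 (insert('i')): buffer="beixlxwi" (len 8), cursors c1@3 c2@8, authorship ..1....2
After op 2 (move_left): buffer="beixlxwi" (len 8), cursors c1@2 c2@7, authorship ..1....2
After op 3 (insert('s')): buffer="besixlxwsi" (len 10), cursors c1@3 c2@9, authorship ..11....22
After op 4 (insert('c')): buffer="bescixlxwsci" (len 12), cursors c1@4 c2@11, authorship ..111....222
After op 5 (add_cursor(5)): buffer="bescixlxwsci" (len 12), cursors c1@4 c3@5 c2@11, authorship ..111....222
After op 6 (insert('l')): buffer="besclilxlxwscli" (len 15), cursors c1@5 c3@7 c2@14, authorship ..11113....2222

Answer: besclilxlxwscli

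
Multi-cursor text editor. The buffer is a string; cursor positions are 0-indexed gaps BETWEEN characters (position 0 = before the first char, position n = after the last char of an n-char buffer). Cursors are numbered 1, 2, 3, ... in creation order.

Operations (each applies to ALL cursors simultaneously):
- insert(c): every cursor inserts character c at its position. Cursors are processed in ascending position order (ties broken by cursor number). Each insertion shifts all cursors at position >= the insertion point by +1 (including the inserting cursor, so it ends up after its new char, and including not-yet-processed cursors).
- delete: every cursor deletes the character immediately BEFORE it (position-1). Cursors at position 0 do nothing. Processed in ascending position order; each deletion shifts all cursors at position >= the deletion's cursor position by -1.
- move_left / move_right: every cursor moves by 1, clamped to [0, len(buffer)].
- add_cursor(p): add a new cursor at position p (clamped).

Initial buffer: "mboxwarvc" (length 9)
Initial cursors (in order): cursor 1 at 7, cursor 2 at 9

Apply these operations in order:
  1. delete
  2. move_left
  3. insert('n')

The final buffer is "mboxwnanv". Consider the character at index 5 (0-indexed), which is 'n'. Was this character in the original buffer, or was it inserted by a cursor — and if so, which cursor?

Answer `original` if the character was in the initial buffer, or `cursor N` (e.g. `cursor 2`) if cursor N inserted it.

After op 1 (delete): buffer="mboxwav" (len 7), cursors c1@6 c2@7, authorship .......
After op 2 (move_left): buffer="mboxwav" (len 7), cursors c1@5 c2@6, authorship .......
After op 3 (insert('n')): buffer="mboxwnanv" (len 9), cursors c1@6 c2@8, authorship .....1.2.
Authorship (.=original, N=cursor N): . . . . . 1 . 2 .
Index 5: author = 1

Answer: cursor 1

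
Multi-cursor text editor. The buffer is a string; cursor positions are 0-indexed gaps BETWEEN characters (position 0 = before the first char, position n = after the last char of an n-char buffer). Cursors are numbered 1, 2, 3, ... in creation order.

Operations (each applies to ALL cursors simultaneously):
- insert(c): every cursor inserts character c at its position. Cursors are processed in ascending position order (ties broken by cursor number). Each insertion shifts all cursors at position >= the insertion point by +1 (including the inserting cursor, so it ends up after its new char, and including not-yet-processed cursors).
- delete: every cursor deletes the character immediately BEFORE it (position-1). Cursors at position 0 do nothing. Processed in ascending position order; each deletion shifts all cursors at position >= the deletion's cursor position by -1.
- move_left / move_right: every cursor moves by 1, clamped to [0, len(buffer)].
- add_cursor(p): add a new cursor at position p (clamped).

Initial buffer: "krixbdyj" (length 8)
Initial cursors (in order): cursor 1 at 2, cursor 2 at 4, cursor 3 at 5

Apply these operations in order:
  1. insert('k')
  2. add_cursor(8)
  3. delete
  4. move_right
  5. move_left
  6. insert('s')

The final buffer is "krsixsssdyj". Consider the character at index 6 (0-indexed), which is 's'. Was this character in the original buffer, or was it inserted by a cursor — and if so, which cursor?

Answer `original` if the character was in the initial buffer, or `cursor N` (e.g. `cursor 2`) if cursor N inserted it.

Answer: cursor 3

Derivation:
After op 1 (insert('k')): buffer="krkixkbkdyj" (len 11), cursors c1@3 c2@6 c3@8, authorship ..1..2.3...
After op 2 (add_cursor(8)): buffer="krkixkbkdyj" (len 11), cursors c1@3 c2@6 c3@8 c4@8, authorship ..1..2.3...
After op 3 (delete): buffer="krixdyj" (len 7), cursors c1@2 c2@4 c3@4 c4@4, authorship .......
After op 4 (move_right): buffer="krixdyj" (len 7), cursors c1@3 c2@5 c3@5 c4@5, authorship .......
After op 5 (move_left): buffer="krixdyj" (len 7), cursors c1@2 c2@4 c3@4 c4@4, authorship .......
After op 6 (insert('s')): buffer="krsixsssdyj" (len 11), cursors c1@3 c2@8 c3@8 c4@8, authorship ..1..234...
Authorship (.=original, N=cursor N): . . 1 . . 2 3 4 . . .
Index 6: author = 3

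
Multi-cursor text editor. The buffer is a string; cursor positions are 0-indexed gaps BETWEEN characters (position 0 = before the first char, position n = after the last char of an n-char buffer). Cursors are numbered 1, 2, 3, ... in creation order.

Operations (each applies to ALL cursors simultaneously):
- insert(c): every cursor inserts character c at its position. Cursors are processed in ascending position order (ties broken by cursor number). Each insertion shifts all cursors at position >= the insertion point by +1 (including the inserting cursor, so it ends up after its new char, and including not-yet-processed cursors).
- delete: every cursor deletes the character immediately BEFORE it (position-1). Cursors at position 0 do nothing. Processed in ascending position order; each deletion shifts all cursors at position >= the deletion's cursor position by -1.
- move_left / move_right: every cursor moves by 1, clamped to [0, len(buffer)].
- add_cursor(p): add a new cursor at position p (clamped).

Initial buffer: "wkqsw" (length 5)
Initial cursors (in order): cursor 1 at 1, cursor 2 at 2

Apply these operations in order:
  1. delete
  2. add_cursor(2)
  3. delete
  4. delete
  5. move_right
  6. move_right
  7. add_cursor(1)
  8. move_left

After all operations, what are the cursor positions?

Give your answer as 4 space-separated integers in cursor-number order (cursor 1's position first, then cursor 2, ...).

Answer: 0 0 0 0

Derivation:
After op 1 (delete): buffer="qsw" (len 3), cursors c1@0 c2@0, authorship ...
After op 2 (add_cursor(2)): buffer="qsw" (len 3), cursors c1@0 c2@0 c3@2, authorship ...
After op 3 (delete): buffer="qw" (len 2), cursors c1@0 c2@0 c3@1, authorship ..
After op 4 (delete): buffer="w" (len 1), cursors c1@0 c2@0 c3@0, authorship .
After op 5 (move_right): buffer="w" (len 1), cursors c1@1 c2@1 c3@1, authorship .
After op 6 (move_right): buffer="w" (len 1), cursors c1@1 c2@1 c3@1, authorship .
After op 7 (add_cursor(1)): buffer="w" (len 1), cursors c1@1 c2@1 c3@1 c4@1, authorship .
After op 8 (move_left): buffer="w" (len 1), cursors c1@0 c2@0 c3@0 c4@0, authorship .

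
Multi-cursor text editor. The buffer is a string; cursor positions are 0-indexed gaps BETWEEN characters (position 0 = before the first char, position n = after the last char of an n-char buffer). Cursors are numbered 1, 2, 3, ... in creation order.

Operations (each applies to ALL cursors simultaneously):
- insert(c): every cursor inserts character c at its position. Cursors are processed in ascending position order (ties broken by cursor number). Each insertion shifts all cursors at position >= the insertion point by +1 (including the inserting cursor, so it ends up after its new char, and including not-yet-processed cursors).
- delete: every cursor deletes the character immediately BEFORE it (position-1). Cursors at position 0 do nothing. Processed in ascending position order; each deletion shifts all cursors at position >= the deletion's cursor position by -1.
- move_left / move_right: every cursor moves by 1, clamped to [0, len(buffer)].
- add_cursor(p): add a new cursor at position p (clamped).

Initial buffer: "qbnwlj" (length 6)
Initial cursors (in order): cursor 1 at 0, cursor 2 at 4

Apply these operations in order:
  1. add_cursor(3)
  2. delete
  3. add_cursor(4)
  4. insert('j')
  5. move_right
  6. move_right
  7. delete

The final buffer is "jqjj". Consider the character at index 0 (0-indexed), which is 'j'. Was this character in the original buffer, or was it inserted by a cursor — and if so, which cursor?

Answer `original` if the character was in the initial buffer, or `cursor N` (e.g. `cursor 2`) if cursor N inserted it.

After op 1 (add_cursor(3)): buffer="qbnwlj" (len 6), cursors c1@0 c3@3 c2@4, authorship ......
After op 2 (delete): buffer="qblj" (len 4), cursors c1@0 c2@2 c3@2, authorship ....
After op 3 (add_cursor(4)): buffer="qblj" (len 4), cursors c1@0 c2@2 c3@2 c4@4, authorship ....
After op 4 (insert('j')): buffer="jqbjjljj" (len 8), cursors c1@1 c2@5 c3@5 c4@8, authorship 1..23..4
After op 5 (move_right): buffer="jqbjjljj" (len 8), cursors c1@2 c2@6 c3@6 c4@8, authorship 1..23..4
After op 6 (move_right): buffer="jqbjjljj" (len 8), cursors c1@3 c2@7 c3@7 c4@8, authorship 1..23..4
After op 7 (delete): buffer="jqjj" (len 4), cursors c1@2 c2@4 c3@4 c4@4, authorship 1.23
Authorship (.=original, N=cursor N): 1 . 2 3
Index 0: author = 1

Answer: cursor 1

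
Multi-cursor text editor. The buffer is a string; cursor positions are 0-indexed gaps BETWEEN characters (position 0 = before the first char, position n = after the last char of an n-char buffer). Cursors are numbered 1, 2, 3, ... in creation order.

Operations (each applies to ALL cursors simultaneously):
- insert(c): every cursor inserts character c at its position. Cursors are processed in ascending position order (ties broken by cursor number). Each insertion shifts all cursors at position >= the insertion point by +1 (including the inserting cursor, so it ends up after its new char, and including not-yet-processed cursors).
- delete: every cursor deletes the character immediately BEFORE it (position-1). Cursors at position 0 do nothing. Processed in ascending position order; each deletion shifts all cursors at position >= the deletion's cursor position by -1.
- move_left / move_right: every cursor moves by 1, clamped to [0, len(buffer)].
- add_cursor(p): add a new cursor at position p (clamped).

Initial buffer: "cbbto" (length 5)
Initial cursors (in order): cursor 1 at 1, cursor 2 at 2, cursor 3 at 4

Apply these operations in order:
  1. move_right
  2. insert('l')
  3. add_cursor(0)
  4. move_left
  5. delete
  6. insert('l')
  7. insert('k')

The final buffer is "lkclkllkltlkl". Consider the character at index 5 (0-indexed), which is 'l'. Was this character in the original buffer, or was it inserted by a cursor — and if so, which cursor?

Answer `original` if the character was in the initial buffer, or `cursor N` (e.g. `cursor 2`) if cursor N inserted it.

After op 1 (move_right): buffer="cbbto" (len 5), cursors c1@2 c2@3 c3@5, authorship .....
After op 2 (insert('l')): buffer="cblbltol" (len 8), cursors c1@3 c2@5 c3@8, authorship ..1.2..3
After op 3 (add_cursor(0)): buffer="cblbltol" (len 8), cursors c4@0 c1@3 c2@5 c3@8, authorship ..1.2..3
After op 4 (move_left): buffer="cblbltol" (len 8), cursors c4@0 c1@2 c2@4 c3@7, authorship ..1.2..3
After op 5 (delete): buffer="clltl" (len 5), cursors c4@0 c1@1 c2@2 c3@4, authorship .12.3
After op 6 (insert('l')): buffer="lclllltll" (len 9), cursors c4@1 c1@3 c2@5 c3@8, authorship 4.1122.33
After op 7 (insert('k')): buffer="lkclkllkltlkl" (len 13), cursors c4@2 c1@5 c2@8 c3@12, authorship 44.111222.333
Authorship (.=original, N=cursor N): 4 4 . 1 1 1 2 2 2 . 3 3 3
Index 5: author = 1

Answer: cursor 1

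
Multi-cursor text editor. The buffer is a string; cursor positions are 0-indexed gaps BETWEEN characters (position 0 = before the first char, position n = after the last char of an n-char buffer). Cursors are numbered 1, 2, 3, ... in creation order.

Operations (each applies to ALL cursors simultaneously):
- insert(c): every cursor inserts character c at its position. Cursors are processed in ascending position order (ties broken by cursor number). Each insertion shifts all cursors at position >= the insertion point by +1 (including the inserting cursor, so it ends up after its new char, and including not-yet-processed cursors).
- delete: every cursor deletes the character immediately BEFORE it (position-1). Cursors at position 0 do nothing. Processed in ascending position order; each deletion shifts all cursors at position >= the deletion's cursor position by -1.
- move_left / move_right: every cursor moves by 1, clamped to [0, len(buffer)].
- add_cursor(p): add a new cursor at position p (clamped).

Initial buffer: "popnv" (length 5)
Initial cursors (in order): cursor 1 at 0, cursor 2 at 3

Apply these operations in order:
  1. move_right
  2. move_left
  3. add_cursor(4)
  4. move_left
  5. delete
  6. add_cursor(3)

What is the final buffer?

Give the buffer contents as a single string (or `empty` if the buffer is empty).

After op 1 (move_right): buffer="popnv" (len 5), cursors c1@1 c2@4, authorship .....
After op 2 (move_left): buffer="popnv" (len 5), cursors c1@0 c2@3, authorship .....
After op 3 (add_cursor(4)): buffer="popnv" (len 5), cursors c1@0 c2@3 c3@4, authorship .....
After op 4 (move_left): buffer="popnv" (len 5), cursors c1@0 c2@2 c3@3, authorship .....
After op 5 (delete): buffer="pnv" (len 3), cursors c1@0 c2@1 c3@1, authorship ...
After op 6 (add_cursor(3)): buffer="pnv" (len 3), cursors c1@0 c2@1 c3@1 c4@3, authorship ...

Answer: pnv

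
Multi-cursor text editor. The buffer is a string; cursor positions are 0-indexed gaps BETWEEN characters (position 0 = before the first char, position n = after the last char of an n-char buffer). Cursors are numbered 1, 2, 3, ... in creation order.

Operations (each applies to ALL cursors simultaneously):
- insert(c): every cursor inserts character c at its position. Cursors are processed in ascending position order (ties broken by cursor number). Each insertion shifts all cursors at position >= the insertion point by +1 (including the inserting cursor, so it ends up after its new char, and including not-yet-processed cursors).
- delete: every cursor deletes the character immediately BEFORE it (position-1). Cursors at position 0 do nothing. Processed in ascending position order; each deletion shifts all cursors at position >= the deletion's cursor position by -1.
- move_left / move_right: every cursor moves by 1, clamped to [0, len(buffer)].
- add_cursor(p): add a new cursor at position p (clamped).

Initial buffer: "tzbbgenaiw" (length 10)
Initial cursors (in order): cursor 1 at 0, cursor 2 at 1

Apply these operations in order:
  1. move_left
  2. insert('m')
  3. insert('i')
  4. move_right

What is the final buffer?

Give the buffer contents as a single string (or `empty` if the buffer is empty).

Answer: mmiitzbbgenaiw

Derivation:
After op 1 (move_left): buffer="tzbbgenaiw" (len 10), cursors c1@0 c2@0, authorship ..........
After op 2 (insert('m')): buffer="mmtzbbgenaiw" (len 12), cursors c1@2 c2@2, authorship 12..........
After op 3 (insert('i')): buffer="mmiitzbbgenaiw" (len 14), cursors c1@4 c2@4, authorship 1212..........
After op 4 (move_right): buffer="mmiitzbbgenaiw" (len 14), cursors c1@5 c2@5, authorship 1212..........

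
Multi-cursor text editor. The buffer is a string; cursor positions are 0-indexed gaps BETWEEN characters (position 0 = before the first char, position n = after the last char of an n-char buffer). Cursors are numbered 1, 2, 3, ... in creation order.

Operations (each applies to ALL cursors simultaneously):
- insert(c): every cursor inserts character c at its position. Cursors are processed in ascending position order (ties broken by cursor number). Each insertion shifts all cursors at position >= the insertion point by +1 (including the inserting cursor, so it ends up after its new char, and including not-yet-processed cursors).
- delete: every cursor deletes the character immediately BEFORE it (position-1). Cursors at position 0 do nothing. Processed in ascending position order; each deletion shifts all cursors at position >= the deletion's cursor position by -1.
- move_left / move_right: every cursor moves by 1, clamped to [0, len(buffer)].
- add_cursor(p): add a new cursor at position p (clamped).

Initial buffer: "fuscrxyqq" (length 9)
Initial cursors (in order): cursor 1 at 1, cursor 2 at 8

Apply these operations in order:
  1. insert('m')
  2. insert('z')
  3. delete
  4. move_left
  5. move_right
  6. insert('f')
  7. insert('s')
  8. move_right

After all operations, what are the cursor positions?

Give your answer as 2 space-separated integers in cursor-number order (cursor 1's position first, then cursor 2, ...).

After op 1 (insert('m')): buffer="fmuscrxyqmq" (len 11), cursors c1@2 c2@10, authorship .1.......2.
After op 2 (insert('z')): buffer="fmzuscrxyqmzq" (len 13), cursors c1@3 c2@12, authorship .11.......22.
After op 3 (delete): buffer="fmuscrxyqmq" (len 11), cursors c1@2 c2@10, authorship .1.......2.
After op 4 (move_left): buffer="fmuscrxyqmq" (len 11), cursors c1@1 c2@9, authorship .1.......2.
After op 5 (move_right): buffer="fmuscrxyqmq" (len 11), cursors c1@2 c2@10, authorship .1.......2.
After op 6 (insert('f')): buffer="fmfuscrxyqmfq" (len 13), cursors c1@3 c2@12, authorship .11.......22.
After op 7 (insert('s')): buffer="fmfsuscrxyqmfsq" (len 15), cursors c1@4 c2@14, authorship .111.......222.
After op 8 (move_right): buffer="fmfsuscrxyqmfsq" (len 15), cursors c1@5 c2@15, authorship .111.......222.

Answer: 5 15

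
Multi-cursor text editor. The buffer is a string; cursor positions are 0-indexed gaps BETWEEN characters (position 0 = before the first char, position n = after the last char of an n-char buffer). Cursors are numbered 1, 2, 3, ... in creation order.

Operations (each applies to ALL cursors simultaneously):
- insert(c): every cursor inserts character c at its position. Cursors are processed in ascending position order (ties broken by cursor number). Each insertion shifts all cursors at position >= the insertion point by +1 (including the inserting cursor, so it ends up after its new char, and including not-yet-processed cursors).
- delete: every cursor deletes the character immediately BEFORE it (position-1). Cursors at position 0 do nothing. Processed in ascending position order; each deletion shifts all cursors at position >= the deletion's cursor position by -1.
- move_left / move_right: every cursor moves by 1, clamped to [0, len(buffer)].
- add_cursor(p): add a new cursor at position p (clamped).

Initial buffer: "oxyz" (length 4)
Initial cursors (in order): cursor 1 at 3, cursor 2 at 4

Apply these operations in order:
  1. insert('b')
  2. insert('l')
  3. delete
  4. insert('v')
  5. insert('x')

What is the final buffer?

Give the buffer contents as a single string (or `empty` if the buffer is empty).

After op 1 (insert('b')): buffer="oxybzb" (len 6), cursors c1@4 c2@6, authorship ...1.2
After op 2 (insert('l')): buffer="oxyblzbl" (len 8), cursors c1@5 c2@8, authorship ...11.22
After op 3 (delete): buffer="oxybzb" (len 6), cursors c1@4 c2@6, authorship ...1.2
After op 4 (insert('v')): buffer="oxybvzbv" (len 8), cursors c1@5 c2@8, authorship ...11.22
After op 5 (insert('x')): buffer="oxybvxzbvx" (len 10), cursors c1@6 c2@10, authorship ...111.222

Answer: oxybvxzbvx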